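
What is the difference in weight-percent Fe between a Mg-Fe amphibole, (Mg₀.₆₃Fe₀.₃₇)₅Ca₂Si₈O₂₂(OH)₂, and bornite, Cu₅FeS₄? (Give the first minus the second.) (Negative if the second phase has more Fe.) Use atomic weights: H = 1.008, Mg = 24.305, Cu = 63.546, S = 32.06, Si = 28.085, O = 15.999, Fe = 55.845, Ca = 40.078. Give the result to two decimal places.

0.74 percentage points

M((Mg₀.₆₃Fe₀.₃₇)₅Ca₂Si₈O₂₂(OH)₂) = 870.702 g/mol, so wt% Fe = 103.313/870.702 × 100 = 11.87%.
M(Cu₅FeS₄) = 501.815 g/mol, so wt% Fe = 55.845/501.815 × 100 = 11.13%.
11.87 − 11.13 = 0.74 pp.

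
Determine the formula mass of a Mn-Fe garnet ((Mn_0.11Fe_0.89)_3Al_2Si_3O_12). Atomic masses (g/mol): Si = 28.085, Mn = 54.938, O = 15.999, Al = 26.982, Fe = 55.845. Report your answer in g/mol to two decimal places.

497.44 g/mol

M = 0.33(54.938) + 2.67(55.845) + 2(26.982) + 3(28.085) + 12(15.999)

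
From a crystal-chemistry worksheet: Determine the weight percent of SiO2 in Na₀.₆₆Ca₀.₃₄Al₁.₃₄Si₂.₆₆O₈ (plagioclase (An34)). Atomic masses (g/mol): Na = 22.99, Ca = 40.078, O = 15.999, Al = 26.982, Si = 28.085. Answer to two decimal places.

Molar mass of Na₀.₆₆Ca₀.₃₄Al₁.₃₄Si₂.₆₆O₈ = 0.66*22.99 + 0.34*40.078 + 1.34*26.982 + 2.66*28.085 + 8*15.999 = 267.654 g/mol.
Each formula unit contains 2.66 Si, equivalent to 2.66/1 = 2.6600 mol SiO2.
M(SiO2) = 1×28.085 + 2×15.999 = 60.083 g/mol.
Mass of SiO2 per formula unit = 2.6600 × 60.083 = 159.821 g.
SiO2 wt% = 159.821 / 267.654 × 100 = 59.71%.

59.71 wt%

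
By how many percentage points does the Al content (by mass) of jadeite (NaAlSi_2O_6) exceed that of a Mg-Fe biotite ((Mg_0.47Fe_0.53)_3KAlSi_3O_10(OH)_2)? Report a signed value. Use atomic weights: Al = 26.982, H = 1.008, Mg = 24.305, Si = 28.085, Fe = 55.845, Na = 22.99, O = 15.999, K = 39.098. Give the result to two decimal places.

7.58 percentage points

Al in NaAlSi_2O_6: molar mass 202.136 g/mol; 1×26.982 = 26.982 g → 13.35 wt%.
Al in (Mg_0.47Fe_0.53)_3KAlSi_3O_10(OH)_2: molar mass 467.403 g/mol; 1×26.982 = 26.982 g → 5.77 wt%.
Difference = 13.35 − 5.77 = 7.58 percentage points.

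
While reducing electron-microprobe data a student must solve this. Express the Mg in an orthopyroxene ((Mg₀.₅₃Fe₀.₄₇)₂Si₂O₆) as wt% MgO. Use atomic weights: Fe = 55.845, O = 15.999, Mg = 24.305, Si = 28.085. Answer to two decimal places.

18.54 wt%

Formula mass = 230.422 g/mol.
1.06 Mg → 1.0600 mol MgO per formula unit; M(MgO) = 40.304, so MgO mass = 42.722 g.
42.722/230.422 × 100 = 18.54 wt%.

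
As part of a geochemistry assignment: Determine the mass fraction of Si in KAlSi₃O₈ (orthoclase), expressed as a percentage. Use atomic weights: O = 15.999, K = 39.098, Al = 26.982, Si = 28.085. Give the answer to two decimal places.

30.27 mass %

Formula mass = 1·39.098 + 1·26.982 + 3·28.085 + 8·15.999 = 278.327 g/mol, of which 84.255 g is Si.
So Si makes up 84.255/278.327 = 0.3027 of the mass, i.e. 30.27%.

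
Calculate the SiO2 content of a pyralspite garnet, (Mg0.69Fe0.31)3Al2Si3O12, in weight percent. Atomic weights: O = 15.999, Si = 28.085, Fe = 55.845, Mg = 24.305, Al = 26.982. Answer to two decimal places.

41.68 wt%

M((Mg0.69Fe0.31)3Al2Si3O12) = 432.454 g/mol; M(SiO2) = 60.083 g/mol.
Moles SiO2 per formula unit = 3 Si ÷ 1 = 3.0000.
SiO2 fraction = (3.0000 × 60.083) / 432.454 = 180.249/432.454 = 0.4168.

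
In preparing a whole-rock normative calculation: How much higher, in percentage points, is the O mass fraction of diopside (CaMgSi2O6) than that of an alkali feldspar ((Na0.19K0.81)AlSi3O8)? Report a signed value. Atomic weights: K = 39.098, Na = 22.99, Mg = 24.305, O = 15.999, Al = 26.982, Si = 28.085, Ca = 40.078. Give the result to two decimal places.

-2.17 percentage points

O in CaMgSi2O6: molar mass 216.547 g/mol; 6×15.999 = 95.994 g → 44.33 wt%.
O in (Na0.19K0.81)AlSi3O8: molar mass 275.266 g/mol; 8×15.999 = 127.992 g → 46.50 wt%.
Difference = 44.33 − 46.50 = -2.17 percentage points.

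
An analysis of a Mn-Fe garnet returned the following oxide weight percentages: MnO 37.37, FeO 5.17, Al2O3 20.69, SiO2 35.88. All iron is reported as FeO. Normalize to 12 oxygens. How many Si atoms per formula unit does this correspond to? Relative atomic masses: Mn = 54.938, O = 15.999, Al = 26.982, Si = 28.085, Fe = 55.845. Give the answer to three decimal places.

MnO: 37.37/70.937 = 0.52681 mol → 0.52681 mol Mn, 0.52681 mol O.
FeO: 5.17/71.844 = 0.07196 mol → 0.07196 mol Fe, 0.07196 mol O.
Al2O3: 20.69/101.961 = 0.20292 mol → 0.40584 mol Al, 0.60876 mol O.
SiO2: 35.88/60.083 = 0.59717 mol → 0.59717 mol Si, 1.19434 mol O.
Total oxygen = 2.40187 mol. Normalization factor = 12/2.40187 = 4.99611.
Si per 12 O = 0.59717 × 4.99611 = 2.984.

2.984 Si apfu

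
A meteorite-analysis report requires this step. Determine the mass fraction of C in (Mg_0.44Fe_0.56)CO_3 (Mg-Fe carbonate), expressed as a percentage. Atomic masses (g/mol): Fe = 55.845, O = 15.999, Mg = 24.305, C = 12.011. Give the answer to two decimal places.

11.78 mass %

M((Mg_0.44Fe_0.56)CO_3) = 101.975 g/mol.
C contributes 1 × 12.011 = 12.011 g per mole.
12.011/101.975 = 0.1178 → 11.78%.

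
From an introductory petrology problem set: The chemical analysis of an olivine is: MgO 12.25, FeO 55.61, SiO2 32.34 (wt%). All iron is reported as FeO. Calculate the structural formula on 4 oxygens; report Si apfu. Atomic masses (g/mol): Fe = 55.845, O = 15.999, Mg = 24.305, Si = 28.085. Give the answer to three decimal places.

0.999 Si apfu

12.25 wt% MgO ÷ 40.304 g/mol = 0.30394 mol, giving 0.30394 Mg and 0.30394 O.
55.61 wt% FeO ÷ 71.844 g/mol = 0.77404 mol, giving 0.77404 Fe and 0.77404 O.
32.34 wt% SiO2 ÷ 60.083 g/mol = 0.53826 mol, giving 0.53826 Si and 1.07652 O.
Oxygen sums to 2.15450; scaling by 4/2.15450 = 1.85658 puts the formula on 4 O.
Si: 0.53826 × 1.85658 = 0.999 atoms per formula unit.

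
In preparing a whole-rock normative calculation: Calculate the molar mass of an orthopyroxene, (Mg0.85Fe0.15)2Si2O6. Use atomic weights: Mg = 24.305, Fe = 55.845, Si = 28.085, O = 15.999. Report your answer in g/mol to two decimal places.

Mg: 1.70 × 24.305 = 41.3185
Fe: 0.30 × 55.845 = 16.7535
Si: 2 × 28.085 = 56.1700
O: 6 × 15.999 = 95.9940
Summing the contributions gives the formula mass.

210.24 g/mol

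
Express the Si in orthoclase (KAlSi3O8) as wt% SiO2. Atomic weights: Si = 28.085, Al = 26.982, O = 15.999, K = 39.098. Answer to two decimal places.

Formula mass = 278.327 g/mol.
3 Si → 3.0000 mol SiO2 per formula unit; M(SiO2) = 60.083, so SiO2 mass = 180.249 g.
180.249/278.327 × 100 = 64.76 wt%.

64.76 wt%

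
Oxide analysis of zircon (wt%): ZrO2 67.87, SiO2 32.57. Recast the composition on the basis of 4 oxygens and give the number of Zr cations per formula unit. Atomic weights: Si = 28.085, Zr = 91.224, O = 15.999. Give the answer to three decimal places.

67.87 wt% ZrO2 ÷ 123.222 g/mol = 0.55079 mol, giving 0.55079 Zr and 1.10158 O.
32.57 wt% SiO2 ÷ 60.083 g/mol = 0.54208 mol, giving 0.54208 Si and 1.08416 O.
Oxygen sums to 2.18574; scaling by 4/2.18574 = 1.83004 puts the formula on 4 O.
Zr: 0.55079 × 1.83004 = 1.008 atoms per formula unit.

1.008 Zr apfu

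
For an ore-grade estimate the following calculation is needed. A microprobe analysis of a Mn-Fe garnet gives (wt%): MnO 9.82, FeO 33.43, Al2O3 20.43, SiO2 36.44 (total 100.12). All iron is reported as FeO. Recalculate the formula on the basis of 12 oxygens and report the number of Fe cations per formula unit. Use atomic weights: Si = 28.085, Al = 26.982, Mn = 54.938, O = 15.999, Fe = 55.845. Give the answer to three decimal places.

2.309 Fe apfu

MnO: 9.82/70.937 = 0.13843 mol → 0.13843 mol Mn, 0.13843 mol O.
FeO: 33.43/71.844 = 0.46531 mol → 0.46531 mol Fe, 0.46531 mol O.
Al2O3: 20.43/101.961 = 0.20037 mol → 0.40074 mol Al, 0.60111 mol O.
SiO2: 36.44/60.083 = 0.60649 mol → 0.60649 mol Si, 1.21298 mol O.
Total oxygen = 2.41783 mol. Normalization factor = 12/2.41783 = 4.96313.
Fe per 12 O = 0.46531 × 4.96313 = 2.309.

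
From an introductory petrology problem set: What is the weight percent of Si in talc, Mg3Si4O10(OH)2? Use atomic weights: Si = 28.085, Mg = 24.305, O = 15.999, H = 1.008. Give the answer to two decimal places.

Molar mass of Mg3Si4O10(OH)2: 3·24.305 + 4·28.085 + 12·15.999 + 2·1.008 = 379.259 g/mol.
Mass of Si per formula unit: 4 × 28.085 = 112.340 g.
Weight fraction Si = 112.340 / 379.259 = 0.2962.

29.62 weight percent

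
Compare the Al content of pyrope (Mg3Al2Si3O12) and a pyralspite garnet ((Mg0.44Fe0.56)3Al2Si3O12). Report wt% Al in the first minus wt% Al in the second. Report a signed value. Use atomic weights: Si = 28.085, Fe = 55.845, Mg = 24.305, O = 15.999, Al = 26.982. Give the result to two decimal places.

1.56 percentage points

First mineral: 53.964 g Al in 403.122 g formula = 13.39 wt% Al.
Second mineral: 53.964 g Al in 456.109 g formula = 11.83 wt% Al.
13.39% − 11.83% gives a difference of 1.56 percentage points.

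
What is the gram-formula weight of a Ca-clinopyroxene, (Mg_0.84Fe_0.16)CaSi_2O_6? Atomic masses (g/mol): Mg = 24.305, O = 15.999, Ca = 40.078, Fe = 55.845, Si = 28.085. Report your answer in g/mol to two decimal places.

221.59 g/mol

M = 0.84×24.305 + 0.16×55.845 + 1×40.078 + 2×28.085 + 6×15.999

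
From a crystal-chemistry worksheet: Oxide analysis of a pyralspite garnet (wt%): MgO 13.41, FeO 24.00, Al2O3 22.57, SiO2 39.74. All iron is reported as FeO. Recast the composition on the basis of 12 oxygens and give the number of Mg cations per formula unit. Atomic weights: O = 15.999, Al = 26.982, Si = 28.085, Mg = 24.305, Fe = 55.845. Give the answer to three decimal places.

13.41 wt% MgO ÷ 40.304 g/mol = 0.33272 mol, giving 0.33272 Mg and 0.33272 O.
24.00 wt% FeO ÷ 71.844 g/mol = 0.33406 mol, giving 0.33406 Fe and 0.33406 O.
22.57 wt% Al2O3 ÷ 101.961 g/mol = 0.22136 mol, giving 0.44272 Al and 0.66408 O.
39.74 wt% SiO2 ÷ 60.083 g/mol = 0.66142 mol, giving 0.66142 Si and 1.32284 O.
Oxygen sums to 2.65370; scaling by 12/2.65370 = 4.52199 puts the formula on 12 O.
Mg: 0.33272 × 4.52199 = 1.505 atoms per formula unit.

1.505 Mg apfu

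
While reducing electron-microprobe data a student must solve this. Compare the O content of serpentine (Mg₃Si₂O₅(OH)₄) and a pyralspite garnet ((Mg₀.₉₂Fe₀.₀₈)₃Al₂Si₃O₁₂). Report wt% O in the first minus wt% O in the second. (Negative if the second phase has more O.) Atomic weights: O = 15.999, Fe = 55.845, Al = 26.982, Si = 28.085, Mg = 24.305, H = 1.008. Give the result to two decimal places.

5.21 percentage points

O in Mg₃Si₂O₅(OH)₄: molar mass 277.108 g/mol; 9×15.999 = 143.991 g → 51.96 wt%.
O in (Mg₀.₉₂Fe₀.₀₈)₃Al₂Si₃O₁₂: molar mass 410.692 g/mol; 12×15.999 = 191.988 g → 46.75 wt%.
Difference = 51.96 − 46.75 = 5.21 percentage points.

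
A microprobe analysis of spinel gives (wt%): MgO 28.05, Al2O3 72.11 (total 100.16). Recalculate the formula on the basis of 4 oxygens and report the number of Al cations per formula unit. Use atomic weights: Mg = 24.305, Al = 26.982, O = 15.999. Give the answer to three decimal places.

2.008 Al apfu

28.05 wt% MgO ÷ 40.304 g/mol = 0.69596 mol, giving 0.69596 Mg and 0.69596 O.
72.11 wt% Al2O3 ÷ 101.961 g/mol = 0.70723 mol, giving 1.41446 Al and 2.12169 O.
Oxygen sums to 2.81765; scaling by 4/2.81765 = 1.41962 puts the formula on 4 O.
Al: 1.41446 × 1.41962 = 2.008 atoms per formula unit.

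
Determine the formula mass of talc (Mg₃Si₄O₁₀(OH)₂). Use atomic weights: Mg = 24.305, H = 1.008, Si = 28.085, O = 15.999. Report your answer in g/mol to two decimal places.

Mg: 3 × 24.305 = 72.9150
Si: 4 × 28.085 = 112.3400
O: 12 × 15.999 = 191.9880
H: 2 × 1.008 = 2.0160
Summing the contributions gives the formula mass.

379.26 g/mol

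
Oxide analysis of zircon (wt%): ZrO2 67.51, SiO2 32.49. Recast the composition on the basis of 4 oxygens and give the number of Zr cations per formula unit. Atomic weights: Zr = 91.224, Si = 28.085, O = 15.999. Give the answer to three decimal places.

1.007 Zr apfu

ZrO2 (M=123.222): mol = 0.54787; Zr = 0.54787, O = 1.09574.
SiO2 (M=60.083): mol = 0.54075; Si = 0.54075, O = 1.08150.
ΣO = 2.17724; factor = 4/ΣO = 1.83719.
Zr apfu = 0.54787 × 1.83719 = 1.007.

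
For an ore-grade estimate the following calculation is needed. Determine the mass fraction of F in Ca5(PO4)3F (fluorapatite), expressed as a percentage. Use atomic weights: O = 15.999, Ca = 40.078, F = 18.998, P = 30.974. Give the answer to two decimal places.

3.77 mass %

Molar mass of Ca5(PO4)3F: 5*40.078 + 3*30.974 + 12*15.999 + 1*18.998 = 504.298 g/mol.
Mass of F per formula unit: 1 × 18.998 = 18.998 g.
Weight fraction F = 18.998 / 504.298 = 0.0377.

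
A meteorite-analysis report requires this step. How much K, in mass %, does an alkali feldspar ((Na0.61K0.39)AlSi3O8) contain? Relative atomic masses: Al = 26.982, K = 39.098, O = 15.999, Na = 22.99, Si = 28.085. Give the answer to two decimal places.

Formula mass = 0.61*22.99 + 0.39*39.098 + 1*26.982 + 3*28.085 + 8*15.999 = 268.501 g/mol, of which 15.248 g is K.
So K makes up 15.248/268.501 = 0.0568 of the mass, i.e. 5.68%.

5.68 mass %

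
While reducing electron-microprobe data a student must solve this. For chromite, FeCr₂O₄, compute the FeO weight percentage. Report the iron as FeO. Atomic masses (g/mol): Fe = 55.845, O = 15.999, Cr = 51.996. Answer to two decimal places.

32.10 wt%

Molar mass of FeCr₂O₄ = 1×55.845 + 2×51.996 + 4×15.999 = 223.833 g/mol.
Each formula unit contains 1 Fe, equivalent to 1/1 = 1.0000 mol FeO.
M(FeO) = 1×55.845 + 1×15.999 = 71.844 g/mol.
Mass of FeO per formula unit = 1.0000 × 71.844 = 71.844 g.
FeO wt% = 71.844 / 223.833 × 100 = 32.10%.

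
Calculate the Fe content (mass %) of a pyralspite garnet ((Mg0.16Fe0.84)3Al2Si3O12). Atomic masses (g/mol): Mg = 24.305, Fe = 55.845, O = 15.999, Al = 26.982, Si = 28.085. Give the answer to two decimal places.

29.16 mass %

Molar mass of (Mg0.16Fe0.84)3Al2Si3O12: 0.48*24.305 + 2.52*55.845 + 2*26.982 + 3*28.085 + 12*15.999 = 482.603 g/mol.
Mass of Fe per formula unit: 2.52 × 55.845 = 140.729 g.
Weight fraction Fe = 140.729 / 482.603 = 0.2916.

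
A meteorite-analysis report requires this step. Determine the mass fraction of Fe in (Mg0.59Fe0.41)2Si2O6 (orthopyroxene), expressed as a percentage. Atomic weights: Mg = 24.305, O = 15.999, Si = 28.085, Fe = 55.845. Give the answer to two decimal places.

20.21 wt%

Formula mass = 1.18*24.305 + 0.82*55.845 + 2*28.085 + 6*15.999 = 226.637 g/mol, of which 45.793 g is Fe.
So Fe makes up 45.793/226.637 = 0.2021 of the mass, i.e. 20.21%.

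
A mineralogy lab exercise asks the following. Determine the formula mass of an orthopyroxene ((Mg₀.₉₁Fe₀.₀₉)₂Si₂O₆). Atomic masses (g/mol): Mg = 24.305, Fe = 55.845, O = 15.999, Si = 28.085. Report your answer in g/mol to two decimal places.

The formula mass is the sum 1.82·24.305 + 0.18·55.845 + 2·28.085 + 6·15.999.

206.45 g/mol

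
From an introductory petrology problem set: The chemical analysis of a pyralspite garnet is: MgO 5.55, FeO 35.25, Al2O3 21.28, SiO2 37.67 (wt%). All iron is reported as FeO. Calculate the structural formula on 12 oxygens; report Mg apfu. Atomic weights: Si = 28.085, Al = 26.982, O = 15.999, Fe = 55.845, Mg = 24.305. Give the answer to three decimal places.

0.659 Mg apfu

MgO (M=40.304): mol = 0.13770; Mg = 0.13770, O = 0.13770.
FeO (M=71.844): mol = 0.49065; Fe = 0.49065, O = 0.49065.
Al2O3 (M=101.961): mol = 0.20871; Al = 0.41742, O = 0.62613.
SiO2 (M=60.083): mol = 0.62697; Si = 0.62697, O = 1.25394.
ΣO = 2.50842; factor = 12/ΣO = 4.78389.
Mg apfu = 0.13770 × 4.78389 = 0.659.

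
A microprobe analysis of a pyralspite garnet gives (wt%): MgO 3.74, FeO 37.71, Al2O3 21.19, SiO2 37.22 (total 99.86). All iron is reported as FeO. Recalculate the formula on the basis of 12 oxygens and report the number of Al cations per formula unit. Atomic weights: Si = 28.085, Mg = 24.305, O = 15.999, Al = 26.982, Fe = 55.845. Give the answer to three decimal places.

MgO (M=40.304): mol = 0.09279; Mg = 0.09279, O = 0.09279.
FeO (M=71.844): mol = 0.52489; Fe = 0.52489, O = 0.52489.
Al2O3 (M=101.961): mol = 0.20782; Al = 0.41564, O = 0.62346.
SiO2 (M=60.083): mol = 0.61948; Si = 0.61948, O = 1.23896.
ΣO = 2.48010; factor = 12/ΣO = 4.83851.
Al apfu = 0.41564 × 4.83851 = 2.011.

2.011 Al apfu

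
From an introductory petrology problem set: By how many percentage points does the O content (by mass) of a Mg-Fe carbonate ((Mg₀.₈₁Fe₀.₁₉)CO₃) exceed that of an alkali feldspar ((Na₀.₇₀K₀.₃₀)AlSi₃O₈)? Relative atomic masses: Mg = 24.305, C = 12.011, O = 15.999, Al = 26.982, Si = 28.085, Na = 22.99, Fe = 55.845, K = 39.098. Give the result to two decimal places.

5.22 percentage points

First mineral: 47.997 g O in 90.306 g formula = 53.15 wt% O.
Second mineral: 127.992 g O in 267.051 g formula = 47.93 wt% O.
53.15% − 47.93% gives a difference of 5.22 percentage points.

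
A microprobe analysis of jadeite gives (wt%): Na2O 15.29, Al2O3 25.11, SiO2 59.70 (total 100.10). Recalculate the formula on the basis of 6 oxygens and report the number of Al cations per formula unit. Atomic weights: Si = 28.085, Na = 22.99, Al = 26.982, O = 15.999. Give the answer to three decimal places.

15.29 wt% Na2O ÷ 61.979 g/mol = 0.24670 mol, giving 0.49340 Na and 0.24670 O.
25.11 wt% Al2O3 ÷ 101.961 g/mol = 0.24627 mol, giving 0.49254 Al and 0.73881 O.
59.70 wt% SiO2 ÷ 60.083 g/mol = 0.99363 mol, giving 0.99363 Si and 1.98726 O.
Oxygen sums to 2.97277; scaling by 6/2.97277 = 2.01832 puts the formula on 6 O.
Al: 0.49254 × 2.01832 = 0.994 atoms per formula unit.

0.994 Al apfu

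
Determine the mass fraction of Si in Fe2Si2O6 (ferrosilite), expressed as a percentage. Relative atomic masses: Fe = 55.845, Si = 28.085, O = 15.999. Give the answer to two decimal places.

Molar mass of Fe2Si2O6: 2*55.845 + 2*28.085 + 6*15.999 = 263.854 g/mol.
Mass of Si per formula unit: 2 × 28.085 = 56.170 g.
Weight fraction Si = 56.170 / 263.854 = 0.2129.

21.29 wt%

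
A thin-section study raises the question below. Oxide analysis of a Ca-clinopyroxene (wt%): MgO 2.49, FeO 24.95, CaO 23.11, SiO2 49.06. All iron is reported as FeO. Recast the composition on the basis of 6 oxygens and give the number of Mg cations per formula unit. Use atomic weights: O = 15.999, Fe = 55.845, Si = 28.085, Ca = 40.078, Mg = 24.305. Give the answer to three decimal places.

MgO (M=40.304): mol = 0.06178; Mg = 0.06178, O = 0.06178.
FeO (M=71.844): mol = 0.34728; Fe = 0.34728, O = 0.34728.
CaO (M=56.077): mol = 0.41211; Ca = 0.41211, O = 0.41211.
SiO2 (M=60.083): mol = 0.81654; Si = 0.81654, O = 1.63308.
ΣO = 2.45425; factor = 6/ΣO = 2.44474.
Mg apfu = 0.06178 × 2.44474 = 0.151.

0.151 Mg apfu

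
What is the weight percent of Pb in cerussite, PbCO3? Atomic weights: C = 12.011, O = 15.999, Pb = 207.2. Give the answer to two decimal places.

Formula mass = 1*207.2 + 1*12.011 + 3*15.999 = 267.208 g/mol, of which 207.200 g is Pb.
So Pb makes up 207.200/267.208 = 0.7754 of the mass, i.e. 77.54%.

77.54 weight percent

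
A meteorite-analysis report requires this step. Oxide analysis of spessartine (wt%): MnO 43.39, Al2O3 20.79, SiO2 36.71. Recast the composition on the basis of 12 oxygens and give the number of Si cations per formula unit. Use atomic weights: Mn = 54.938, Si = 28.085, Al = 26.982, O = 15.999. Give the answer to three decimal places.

MnO: 43.39/70.937 = 0.61167 mol → 0.61167 mol Mn, 0.61167 mol O.
Al2O3: 20.79/101.961 = 0.20390 mol → 0.40780 mol Al, 0.61170 mol O.
SiO2: 36.71/60.083 = 0.61099 mol → 0.61099 mol Si, 1.22198 mol O.
Total oxygen = 2.44535 mol. Normalization factor = 12/2.44535 = 4.90727.
Si per 12 O = 0.61099 × 4.90727 = 2.998.

2.998 Si apfu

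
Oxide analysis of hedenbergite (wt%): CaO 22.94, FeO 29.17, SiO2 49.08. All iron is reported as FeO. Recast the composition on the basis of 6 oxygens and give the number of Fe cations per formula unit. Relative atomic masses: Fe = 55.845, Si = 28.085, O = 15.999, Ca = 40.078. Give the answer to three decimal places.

22.94 wt% CaO ÷ 56.077 g/mol = 0.40908 mol, giving 0.40908 Ca and 0.40908 O.
29.17 wt% FeO ÷ 71.844 g/mol = 0.40602 mol, giving 0.40602 Fe and 0.40602 O.
49.08 wt% SiO2 ÷ 60.083 g/mol = 0.81687 mol, giving 0.81687 Si and 1.63374 O.
Oxygen sums to 2.44884; scaling by 6/2.44884 = 2.45014 puts the formula on 6 O.
Fe: 0.40602 × 2.45014 = 0.995 atoms per formula unit.

0.995 Fe apfu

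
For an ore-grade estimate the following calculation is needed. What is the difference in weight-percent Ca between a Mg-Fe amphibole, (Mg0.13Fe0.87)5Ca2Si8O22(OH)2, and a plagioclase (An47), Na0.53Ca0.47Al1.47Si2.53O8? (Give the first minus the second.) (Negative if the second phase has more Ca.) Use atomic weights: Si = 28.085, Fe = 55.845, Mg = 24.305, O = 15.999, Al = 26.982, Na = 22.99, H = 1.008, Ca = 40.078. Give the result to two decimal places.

M((Mg0.13Fe0.87)5Ca2Si8O22(OH)2) = 949.552 g/mol, so wt% Ca = 80.156/949.552 × 100 = 8.44%.
M(Na0.53Ca0.47Al1.47Si2.53O8) = 269.732 g/mol, so wt% Ca = 18.837/269.732 × 100 = 6.98%.
8.44 − 6.98 = 1.46 pp.

1.46 percentage points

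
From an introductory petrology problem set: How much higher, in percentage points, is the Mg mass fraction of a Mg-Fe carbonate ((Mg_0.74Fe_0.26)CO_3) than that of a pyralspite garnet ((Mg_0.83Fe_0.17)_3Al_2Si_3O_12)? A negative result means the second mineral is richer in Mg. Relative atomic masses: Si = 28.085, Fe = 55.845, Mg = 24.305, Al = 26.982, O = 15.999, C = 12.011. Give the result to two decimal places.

5.00 percentage points

M((Mg_0.74Fe_0.26)CO_3) = 92.513 g/mol, so wt% Mg = 17.986/92.513 × 100 = 19.44%.
M((Mg_0.83Fe_0.17)_3Al_2Si_3O_12) = 419.207 g/mol, so wt% Mg = 60.519/419.207 × 100 = 14.44%.
19.44 − 14.44 = 5.00 pp.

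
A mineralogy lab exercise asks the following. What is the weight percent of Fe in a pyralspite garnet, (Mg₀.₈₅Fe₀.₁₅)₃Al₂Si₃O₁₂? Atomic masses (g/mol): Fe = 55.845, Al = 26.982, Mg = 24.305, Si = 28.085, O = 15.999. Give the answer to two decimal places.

6.02 wt%

Molar mass of (Mg₀.₈₅Fe₀.₁₅)₃Al₂Si₃O₁₂: 2.55·24.305 + 0.45·55.845 + 2·26.982 + 3·28.085 + 12·15.999 = 417.315 g/mol.
Mass of Fe per formula unit: 0.45 × 55.845 = 25.130 g.
Weight fraction Fe = 25.130 / 417.315 = 0.0602.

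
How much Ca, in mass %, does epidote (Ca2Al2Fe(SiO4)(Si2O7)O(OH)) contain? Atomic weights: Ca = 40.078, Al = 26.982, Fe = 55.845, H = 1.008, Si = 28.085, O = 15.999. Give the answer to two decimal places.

Formula mass = 2·40.078 + 2·26.982 + 1·55.845 + 3·28.085 + 13·15.999 + 1·1.008 = 483.215 g/mol, of which 80.156 g is Ca.
So Ca makes up 80.156/483.215 = 0.1659 of the mass, i.e. 16.59%.

16.59 mass %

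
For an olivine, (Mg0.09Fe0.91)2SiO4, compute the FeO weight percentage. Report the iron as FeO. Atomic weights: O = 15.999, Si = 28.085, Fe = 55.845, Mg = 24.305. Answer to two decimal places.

M((Mg0.09Fe0.91)2SiO4) = 198.094 g/mol; M(FeO) = 71.844 g/mol.
Moles FeO per formula unit = 1.82 Fe ÷ 1 = 1.8200.
FeO fraction = (1.8200 × 71.844) / 198.094 = 130.756/198.094 = 0.6601.

66.01 wt%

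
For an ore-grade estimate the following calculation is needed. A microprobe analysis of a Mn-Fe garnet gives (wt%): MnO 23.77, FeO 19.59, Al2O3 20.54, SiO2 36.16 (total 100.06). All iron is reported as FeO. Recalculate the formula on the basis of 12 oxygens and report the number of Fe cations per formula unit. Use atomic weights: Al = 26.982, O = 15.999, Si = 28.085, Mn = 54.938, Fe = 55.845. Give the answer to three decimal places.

1.354 Fe apfu

MnO (M=70.937): mol = 0.33509; Mn = 0.33509, O = 0.33509.
FeO (M=71.844): mol = 0.27267; Fe = 0.27267, O = 0.27267.
Al2O3 (M=101.961): mol = 0.20145; Al = 0.40290, O = 0.60435.
SiO2 (M=60.083): mol = 0.60183; Si = 0.60183, O = 1.20366.
ΣO = 2.41577; factor = 12/ΣO = 4.96736.
Fe apfu = 0.27267 × 4.96736 = 1.354.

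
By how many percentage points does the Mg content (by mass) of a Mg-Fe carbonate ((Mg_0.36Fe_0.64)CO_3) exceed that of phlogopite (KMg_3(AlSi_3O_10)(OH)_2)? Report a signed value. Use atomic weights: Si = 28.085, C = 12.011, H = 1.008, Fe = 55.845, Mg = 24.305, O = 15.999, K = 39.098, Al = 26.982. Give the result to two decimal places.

M((Mg_0.36Fe_0.64)CO_3) = 104.499 g/mol, so wt% Mg = 8.750/104.499 × 100 = 8.37%.
M(KMg_3(AlSi_3O_10)(OH)_2) = 417.254 g/mol, so wt% Mg = 72.915/417.254 × 100 = 17.47%.
8.37 − 17.47 = -9.10 pp.

-9.10 percentage points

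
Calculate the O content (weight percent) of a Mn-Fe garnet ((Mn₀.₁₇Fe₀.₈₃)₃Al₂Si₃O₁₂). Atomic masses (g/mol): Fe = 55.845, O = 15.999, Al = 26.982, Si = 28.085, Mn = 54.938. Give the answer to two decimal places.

M((Mn₀.₁₇Fe₀.₈₃)₃Al₂Si₃O₁₂) = 497.279 g/mol.
O contributes 12 × 15.999 = 191.988 g per mole.
191.988/497.279 = 0.3861 → 38.61%.

38.61 weight percent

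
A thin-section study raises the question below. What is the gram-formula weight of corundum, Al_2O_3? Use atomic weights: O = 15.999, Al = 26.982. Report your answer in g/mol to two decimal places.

101.96 g/mol

The formula mass is the sum 2*26.982 + 3*15.999.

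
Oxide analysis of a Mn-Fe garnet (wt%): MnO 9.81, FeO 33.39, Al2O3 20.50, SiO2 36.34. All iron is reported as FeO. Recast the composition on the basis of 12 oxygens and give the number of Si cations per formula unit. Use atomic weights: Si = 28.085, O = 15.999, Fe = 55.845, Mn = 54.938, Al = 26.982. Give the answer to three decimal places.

3.004 Si apfu

MnO (M=70.937): mol = 0.13829; Mn = 0.13829, O = 0.13829.
FeO (M=71.844): mol = 0.46476; Fe = 0.46476, O = 0.46476.
Al2O3 (M=101.961): mol = 0.20106; Al = 0.40212, O = 0.60318.
SiO2 (M=60.083): mol = 0.60483; Si = 0.60483, O = 1.20966.
ΣO = 2.41589; factor = 12/ΣO = 4.96711.
Si apfu = 0.60483 × 4.96711 = 3.004.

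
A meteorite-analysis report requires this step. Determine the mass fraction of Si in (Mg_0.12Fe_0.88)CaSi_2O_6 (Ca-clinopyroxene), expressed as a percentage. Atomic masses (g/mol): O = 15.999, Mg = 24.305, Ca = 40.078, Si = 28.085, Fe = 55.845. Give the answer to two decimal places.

M((Mg_0.12Fe_0.88)CaSi_2O_6) = 244.302 g/mol.
Si contributes 2 × 28.085 = 56.170 g per mole.
56.170/244.302 = 0.2299 → 22.99%.

22.99 wt%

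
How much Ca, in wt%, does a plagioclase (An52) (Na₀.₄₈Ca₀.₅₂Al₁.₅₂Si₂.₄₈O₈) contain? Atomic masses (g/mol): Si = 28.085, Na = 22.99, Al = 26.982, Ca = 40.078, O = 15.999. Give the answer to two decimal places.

Molar mass of Na₀.₄₈Ca₀.₅₂Al₁.₅₂Si₂.₄₈O₈: 0.48*22.99 + 0.52*40.078 + 1.52*26.982 + 2.48*28.085 + 8*15.999 = 270.531 g/mol.
Mass of Ca per formula unit: 0.52 × 40.078 = 20.841 g.
Weight fraction Ca = 20.841 / 270.531 = 0.0770.

7.70 wt%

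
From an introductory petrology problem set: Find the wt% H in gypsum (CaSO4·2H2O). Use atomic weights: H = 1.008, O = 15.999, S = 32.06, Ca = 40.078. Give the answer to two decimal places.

Formula mass = 1*40.078 + 1*32.06 + 6*15.999 + 4*1.008 = 172.164 g/mol, of which 4.032 g is H.
So H makes up 4.032/172.164 = 0.0234 of the mass, i.e. 2.34%.

2.34 mass %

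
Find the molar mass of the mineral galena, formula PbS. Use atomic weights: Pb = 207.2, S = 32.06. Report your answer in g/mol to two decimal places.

Pb: 1 × 207.2 = 207.2000
S: 1 × 32.06 = 32.0600
Summing the contributions gives the formula mass.

239.26 g/mol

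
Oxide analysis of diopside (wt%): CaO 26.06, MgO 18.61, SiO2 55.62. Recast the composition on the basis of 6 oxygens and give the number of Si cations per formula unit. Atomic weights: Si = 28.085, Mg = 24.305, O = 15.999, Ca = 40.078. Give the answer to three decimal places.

CaO: 26.06/56.077 = 0.46472 mol → 0.46472 mol Ca, 0.46472 mol O.
MgO: 18.61/40.304 = 0.46174 mol → 0.46174 mol Mg, 0.46174 mol O.
SiO2: 55.62/60.083 = 0.92572 mol → 0.92572 mol Si, 1.85144 mol O.
Total oxygen = 2.77790 mol. Normalization factor = 6/2.77790 = 2.15990.
Si per 6 O = 0.92572 × 2.15990 = 1.999.

1.999 Si apfu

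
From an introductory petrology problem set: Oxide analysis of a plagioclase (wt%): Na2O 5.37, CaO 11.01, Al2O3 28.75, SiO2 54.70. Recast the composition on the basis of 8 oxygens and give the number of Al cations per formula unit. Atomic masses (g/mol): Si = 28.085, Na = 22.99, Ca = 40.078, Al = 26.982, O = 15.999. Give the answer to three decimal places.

1.529 Al apfu

Na2O (M=61.979): mol = 0.08664; Na = 0.17328, O = 0.08664.
CaO (M=56.077): mol = 0.19634; Ca = 0.19634, O = 0.19634.
Al2O3 (M=101.961): mol = 0.28197; Al = 0.56394, O = 0.84591.
SiO2 (M=60.083): mol = 0.91041; Si = 0.91041, O = 1.82082.
ΣO = 2.94971; factor = 8/ΣO = 2.71213.
Al apfu = 0.56394 × 2.71213 = 1.529.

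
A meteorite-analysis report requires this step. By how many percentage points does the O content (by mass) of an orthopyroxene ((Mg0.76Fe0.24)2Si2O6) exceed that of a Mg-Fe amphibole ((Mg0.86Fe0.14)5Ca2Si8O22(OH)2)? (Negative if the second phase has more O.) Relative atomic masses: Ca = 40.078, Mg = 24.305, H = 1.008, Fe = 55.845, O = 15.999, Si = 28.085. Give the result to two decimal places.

-1.56 percentage points

First mineral: 95.994 g O in 215.913 g formula = 44.46 wt% O.
Second mineral: 383.976 g O in 834.431 g formula = 46.02 wt% O.
44.46% − 46.02% gives a difference of -1.56 percentage points.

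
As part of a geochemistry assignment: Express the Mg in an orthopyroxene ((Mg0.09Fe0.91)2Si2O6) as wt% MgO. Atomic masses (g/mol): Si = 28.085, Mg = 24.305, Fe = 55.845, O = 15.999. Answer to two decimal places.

Molar mass of (Mg0.09Fe0.91)2Si2O6 = 0.18*24.305 + 1.82*55.845 + 2*28.085 + 6*15.999 = 258.177 g/mol.
Each formula unit contains 0.18 Mg, equivalent to 0.18/1 = 0.1800 mol MgO.
M(MgO) = 1×24.305 + 1×15.999 = 40.304 g/mol.
Mass of MgO per formula unit = 0.1800 × 40.304 = 7.255 g.
MgO wt% = 7.255 / 258.177 × 100 = 2.81%.

2.81 wt%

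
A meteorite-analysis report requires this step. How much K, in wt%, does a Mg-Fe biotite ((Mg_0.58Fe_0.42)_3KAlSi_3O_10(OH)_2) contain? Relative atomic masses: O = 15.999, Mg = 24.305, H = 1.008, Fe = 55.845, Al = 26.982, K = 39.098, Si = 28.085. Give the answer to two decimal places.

8.56 wt%

Molar mass of (Mg_0.58Fe_0.42)_3KAlSi_3O_10(OH)_2: 1.74×24.305 + 1.26×55.845 + 1×39.098 + 1×26.982 + 3×28.085 + 12×15.999 + 2×1.008 = 456.994 g/mol.
Mass of K per formula unit: 1 × 39.098 = 39.098 g.
Weight fraction K = 39.098 / 456.994 = 0.0856.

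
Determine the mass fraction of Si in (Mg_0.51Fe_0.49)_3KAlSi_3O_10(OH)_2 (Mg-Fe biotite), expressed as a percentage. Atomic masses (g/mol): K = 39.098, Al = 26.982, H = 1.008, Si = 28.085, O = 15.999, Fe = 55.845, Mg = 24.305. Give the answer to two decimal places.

18.17 wt%

Formula mass = 1.53·24.305 + 1.47·55.845 + 1·39.098 + 1·26.982 + 3·28.085 + 12·15.999 + 2·1.008 = 463.618 g/mol, of which 84.255 g is Si.
So Si makes up 84.255/463.618 = 0.1817 of the mass, i.e. 18.17%.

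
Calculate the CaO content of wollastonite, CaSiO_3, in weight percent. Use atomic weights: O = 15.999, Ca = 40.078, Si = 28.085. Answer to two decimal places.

48.28 wt%

Formula mass = 116.160 g/mol.
1 Ca → 1.0000 mol CaO per formula unit; M(CaO) = 56.077, so CaO mass = 56.077 g.
56.077/116.160 × 100 = 48.28 wt%.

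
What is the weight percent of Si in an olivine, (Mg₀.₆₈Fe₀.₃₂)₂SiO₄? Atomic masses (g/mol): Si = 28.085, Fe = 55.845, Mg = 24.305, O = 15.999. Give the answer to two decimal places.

17.46 weight percent

Formula mass = 1.36·24.305 + 0.64·55.845 + 1·28.085 + 4·15.999 = 160.877 g/mol, of which 28.085 g is Si.
So Si makes up 28.085/160.877 = 0.1746 of the mass, i.e. 17.46%.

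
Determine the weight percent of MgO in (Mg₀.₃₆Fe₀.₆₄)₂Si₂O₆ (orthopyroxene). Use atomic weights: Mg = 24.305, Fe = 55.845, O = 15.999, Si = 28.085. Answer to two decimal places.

12.03 wt%

Formula mass = 241.145 g/mol.
0.72 Mg → 0.7200 mol MgO per formula unit; M(MgO) = 40.304, so MgO mass = 29.019 g.
29.019/241.145 × 100 = 12.03 wt%.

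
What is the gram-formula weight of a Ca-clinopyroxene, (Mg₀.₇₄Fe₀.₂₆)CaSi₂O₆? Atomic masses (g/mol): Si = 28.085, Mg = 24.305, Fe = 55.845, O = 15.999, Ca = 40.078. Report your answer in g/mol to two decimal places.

224.75 g/mol

M = 0.74×24.305 + 0.26×55.845 + 1×40.078 + 2×28.085 + 6×15.999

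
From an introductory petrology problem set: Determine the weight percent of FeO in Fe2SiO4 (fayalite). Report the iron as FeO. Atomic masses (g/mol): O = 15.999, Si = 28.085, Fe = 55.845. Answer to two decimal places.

70.51 wt%

M(Fe2SiO4) = 203.771 g/mol; M(FeO) = 71.844 g/mol.
Moles FeO per formula unit = 2 Fe ÷ 1 = 2.0000.
FeO fraction = (2.0000 × 71.844) / 203.771 = 143.688/203.771 = 0.7051.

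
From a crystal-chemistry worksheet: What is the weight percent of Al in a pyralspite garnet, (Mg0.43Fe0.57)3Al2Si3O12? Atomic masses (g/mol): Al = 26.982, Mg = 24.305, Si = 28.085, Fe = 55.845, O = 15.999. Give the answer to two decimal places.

M((Mg0.43Fe0.57)3Al2Si3O12) = 457.055 g/mol.
Al contributes 2 × 26.982 = 53.964 g per mole.
53.964/457.055 = 0.1181 → 11.81%.

11.81 mass %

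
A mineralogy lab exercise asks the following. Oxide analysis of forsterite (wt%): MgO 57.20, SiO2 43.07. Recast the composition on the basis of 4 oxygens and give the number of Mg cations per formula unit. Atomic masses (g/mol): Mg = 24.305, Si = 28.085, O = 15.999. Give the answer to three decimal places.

57.20 wt% MgO ÷ 40.304 g/mol = 1.41921 mol, giving 1.41921 Mg and 1.41921 O.
43.07 wt% SiO2 ÷ 60.083 g/mol = 0.71684 mol, giving 0.71684 Si and 1.43368 O.
Oxygen sums to 2.85289; scaling by 4/2.85289 = 1.40209 puts the formula on 4 O.
Mg: 1.41921 × 1.40209 = 1.990 atoms per formula unit.

1.990 Mg apfu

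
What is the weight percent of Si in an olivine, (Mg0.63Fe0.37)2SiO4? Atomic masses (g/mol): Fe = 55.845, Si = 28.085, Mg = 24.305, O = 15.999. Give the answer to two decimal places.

17.12 mass %

Formula mass = 1.26*24.305 + 0.74*55.845 + 1*28.085 + 4*15.999 = 164.031 g/mol, of which 28.085 g is Si.
So Si makes up 28.085/164.031 = 0.1712 of the mass, i.e. 17.12%.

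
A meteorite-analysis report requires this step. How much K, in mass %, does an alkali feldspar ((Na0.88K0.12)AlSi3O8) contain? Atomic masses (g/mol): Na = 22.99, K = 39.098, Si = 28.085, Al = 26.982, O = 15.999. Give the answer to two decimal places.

1.78 mass %

Molar mass of (Na0.88K0.12)AlSi3O8: 0.88*22.99 + 0.12*39.098 + 1*26.982 + 3*28.085 + 8*15.999 = 264.152 g/mol.
Mass of K per formula unit: 0.12 × 39.098 = 4.692 g.
Weight fraction K = 4.692 / 264.152 = 0.0178.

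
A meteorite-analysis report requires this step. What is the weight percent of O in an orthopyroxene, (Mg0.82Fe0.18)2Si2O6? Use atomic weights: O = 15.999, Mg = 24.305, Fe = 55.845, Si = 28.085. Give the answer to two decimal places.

45.25 mass %

M((Mg0.82Fe0.18)2Si2O6) = 212.128 g/mol.
O contributes 6 × 15.999 = 95.994 g per mole.
95.994/212.128 = 0.4525 → 45.25%.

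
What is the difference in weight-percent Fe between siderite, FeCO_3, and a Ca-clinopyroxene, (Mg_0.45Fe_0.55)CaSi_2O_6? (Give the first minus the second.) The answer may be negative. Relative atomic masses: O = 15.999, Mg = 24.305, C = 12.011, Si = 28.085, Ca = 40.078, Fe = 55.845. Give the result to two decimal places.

First mineral: 55.845 g Fe in 115.853 g formula = 48.20 wt% Fe.
Second mineral: 30.715 g Fe in 233.894 g formula = 13.13 wt% Fe.
48.20% − 13.13% gives a difference of 35.07 percentage points.

35.07 percentage points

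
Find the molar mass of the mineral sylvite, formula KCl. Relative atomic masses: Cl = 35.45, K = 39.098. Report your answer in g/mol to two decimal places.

M = 1×39.098 + 1×35.45

74.55 g/mol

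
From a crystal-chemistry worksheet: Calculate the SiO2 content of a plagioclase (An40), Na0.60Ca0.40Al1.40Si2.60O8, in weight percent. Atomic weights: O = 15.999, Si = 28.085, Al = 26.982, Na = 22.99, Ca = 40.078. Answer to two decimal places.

58.16 wt%

M(Na0.60Ca0.40Al1.40Si2.60O8) = 268.613 g/mol; M(SiO2) = 60.083 g/mol.
Moles SiO2 per formula unit = 2.60 Si ÷ 1 = 2.6000.
SiO2 fraction = (2.6000 × 60.083) / 268.613 = 156.216/268.613 = 0.5816.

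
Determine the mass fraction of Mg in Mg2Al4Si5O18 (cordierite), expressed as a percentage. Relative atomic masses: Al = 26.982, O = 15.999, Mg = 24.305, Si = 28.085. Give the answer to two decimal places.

8.31 mass %

Formula mass = 2·24.305 + 4·26.982 + 5·28.085 + 18·15.999 = 584.945 g/mol, of which 48.610 g is Mg.
So Mg makes up 48.610/584.945 = 0.0831 of the mass, i.e. 8.31%.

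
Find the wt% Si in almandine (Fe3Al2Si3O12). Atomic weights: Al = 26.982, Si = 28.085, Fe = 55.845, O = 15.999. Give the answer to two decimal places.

Formula mass = 3×55.845 + 2×26.982 + 3×28.085 + 12×15.999 = 497.742 g/mol, of which 84.255 g is Si.
So Si makes up 84.255/497.742 = 0.1693 of the mass, i.e. 16.93%.

16.93 weight percent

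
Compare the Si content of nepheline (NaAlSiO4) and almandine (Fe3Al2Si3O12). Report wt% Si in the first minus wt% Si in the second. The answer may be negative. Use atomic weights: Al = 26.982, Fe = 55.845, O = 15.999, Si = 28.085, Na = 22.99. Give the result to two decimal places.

2.84 percentage points

First mineral: 28.085 g Si in 142.053 g formula = 19.77 wt% Si.
Second mineral: 84.255 g Si in 497.742 g formula = 16.93 wt% Si.
19.77% − 16.93% gives a difference of 2.84 percentage points.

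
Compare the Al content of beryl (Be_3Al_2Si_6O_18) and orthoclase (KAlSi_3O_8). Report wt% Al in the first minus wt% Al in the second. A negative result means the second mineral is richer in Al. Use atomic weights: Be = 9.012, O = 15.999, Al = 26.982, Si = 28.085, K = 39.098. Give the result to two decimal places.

0.35 percentage points

M(Be_3Al_2Si_6O_18) = 537.492 g/mol, so wt% Al = 53.964/537.492 × 100 = 10.04%.
M(KAlSi_3O_8) = 278.327 g/mol, so wt% Al = 26.982/278.327 × 100 = 9.69%.
10.04 − 9.69 = 0.35 pp.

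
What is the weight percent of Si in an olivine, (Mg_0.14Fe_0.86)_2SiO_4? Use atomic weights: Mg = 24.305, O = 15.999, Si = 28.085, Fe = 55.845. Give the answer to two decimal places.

Molar mass of (Mg_0.14Fe_0.86)_2SiO_4: 0.28·24.305 + 1.72·55.845 + 1·28.085 + 4·15.999 = 194.940 g/mol.
Mass of Si per formula unit: 1 × 28.085 = 28.085 g.
Weight fraction Si = 28.085 / 194.940 = 0.1441.

14.41 wt%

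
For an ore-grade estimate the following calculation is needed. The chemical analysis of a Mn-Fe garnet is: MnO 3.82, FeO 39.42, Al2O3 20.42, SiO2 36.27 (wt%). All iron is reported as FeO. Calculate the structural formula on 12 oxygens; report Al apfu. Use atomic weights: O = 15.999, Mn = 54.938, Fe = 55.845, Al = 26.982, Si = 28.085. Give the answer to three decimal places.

1.994 Al apfu

MnO (M=70.937): mol = 0.05385; Mn = 0.05385, O = 0.05385.
FeO (M=71.844): mol = 0.54869; Fe = 0.54869, O = 0.54869.
Al2O3 (M=101.961): mol = 0.20027; Al = 0.40054, O = 0.60081.
SiO2 (M=60.083): mol = 0.60366; Si = 0.60366, O = 1.20732.
ΣO = 2.41067; factor = 12/ΣO = 4.97787.
Al apfu = 0.40054 × 4.97787 = 1.994.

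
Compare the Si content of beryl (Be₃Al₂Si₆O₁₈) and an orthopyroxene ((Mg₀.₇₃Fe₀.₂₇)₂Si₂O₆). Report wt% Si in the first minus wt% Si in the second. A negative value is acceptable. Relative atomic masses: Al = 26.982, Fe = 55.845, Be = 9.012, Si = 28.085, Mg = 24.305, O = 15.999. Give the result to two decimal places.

5.56 percentage points

First mineral: 168.510 g Si in 537.492 g formula = 31.35 wt% Si.
Second mineral: 56.170 g Si in 217.806 g formula = 25.79 wt% Si.
31.35% − 25.79% gives a difference of 5.56 percentage points.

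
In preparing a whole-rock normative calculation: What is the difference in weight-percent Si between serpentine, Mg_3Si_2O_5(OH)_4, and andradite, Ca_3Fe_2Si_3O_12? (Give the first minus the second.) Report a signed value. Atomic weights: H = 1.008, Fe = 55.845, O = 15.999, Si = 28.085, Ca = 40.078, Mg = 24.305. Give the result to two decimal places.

3.69 percentage points

Si in Mg_3Si_2O_5(OH)_4: molar mass 277.108 g/mol; 2×28.085 = 56.170 g → 20.27 wt%.
Si in Ca_3Fe_2Si_3O_12: molar mass 508.167 g/mol; 3×28.085 = 84.255 g → 16.58 wt%.
Difference = 20.27 − 16.58 = 3.69 percentage points.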